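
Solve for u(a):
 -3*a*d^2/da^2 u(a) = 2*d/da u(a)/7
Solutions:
 u(a) = C1 + C2*a^(19/21)


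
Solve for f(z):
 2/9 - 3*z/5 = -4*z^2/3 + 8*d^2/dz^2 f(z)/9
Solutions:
 f(z) = C1 + C2*z + z^4/8 - 9*z^3/80 + z^2/8


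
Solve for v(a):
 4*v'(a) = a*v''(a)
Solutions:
 v(a) = C1 + C2*a^5


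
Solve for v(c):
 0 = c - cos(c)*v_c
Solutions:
 v(c) = C1 + Integral(c/cos(c), c)


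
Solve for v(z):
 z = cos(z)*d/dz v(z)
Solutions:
 v(z) = C1 + Integral(z/cos(z), z)


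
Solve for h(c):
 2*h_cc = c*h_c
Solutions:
 h(c) = C1 + C2*erfi(c/2)


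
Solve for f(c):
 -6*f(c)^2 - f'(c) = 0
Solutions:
 f(c) = 1/(C1 + 6*c)


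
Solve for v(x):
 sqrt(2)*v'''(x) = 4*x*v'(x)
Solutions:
 v(x) = C1 + Integral(C2*airyai(sqrt(2)*x) + C3*airybi(sqrt(2)*x), x)


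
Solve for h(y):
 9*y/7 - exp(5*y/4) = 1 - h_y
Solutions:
 h(y) = C1 - 9*y^2/14 + y + 4*exp(5*y/4)/5


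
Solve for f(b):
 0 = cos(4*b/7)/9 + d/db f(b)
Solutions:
 f(b) = C1 - 7*sin(4*b/7)/36


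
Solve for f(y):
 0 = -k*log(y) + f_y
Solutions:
 f(y) = C1 + k*y*log(y) - k*y


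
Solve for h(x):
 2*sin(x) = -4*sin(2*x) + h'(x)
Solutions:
 h(x) = C1 + 4*sin(x)^2 - 2*cos(x)


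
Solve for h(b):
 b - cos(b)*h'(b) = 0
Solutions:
 h(b) = C1 + Integral(b/cos(b), b)


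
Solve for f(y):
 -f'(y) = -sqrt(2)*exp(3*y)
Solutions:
 f(y) = C1 + sqrt(2)*exp(3*y)/3


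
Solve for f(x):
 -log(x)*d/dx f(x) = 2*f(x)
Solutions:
 f(x) = C1*exp(-2*li(x))


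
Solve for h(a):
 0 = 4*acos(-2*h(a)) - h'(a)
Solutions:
 Integral(1/acos(-2*_y), (_y, h(a))) = C1 + 4*a


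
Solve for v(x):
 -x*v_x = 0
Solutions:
 v(x) = C1


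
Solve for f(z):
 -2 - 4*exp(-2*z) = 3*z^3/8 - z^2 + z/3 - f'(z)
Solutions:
 f(z) = C1 + 3*z^4/32 - z^3/3 + z^2/6 + 2*z - 2*exp(-2*z)


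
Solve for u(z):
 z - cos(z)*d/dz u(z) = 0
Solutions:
 u(z) = C1 + Integral(z/cos(z), z)


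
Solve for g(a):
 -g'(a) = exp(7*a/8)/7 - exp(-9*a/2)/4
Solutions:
 g(a) = C1 - 8*exp(7*a/8)/49 - exp(-9*a/2)/18


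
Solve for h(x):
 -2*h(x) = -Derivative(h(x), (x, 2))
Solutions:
 h(x) = C1*exp(-sqrt(2)*x) + C2*exp(sqrt(2)*x)


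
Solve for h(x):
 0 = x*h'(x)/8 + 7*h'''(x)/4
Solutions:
 h(x) = C1 + Integral(C2*airyai(-14^(2/3)*x/14) + C3*airybi(-14^(2/3)*x/14), x)


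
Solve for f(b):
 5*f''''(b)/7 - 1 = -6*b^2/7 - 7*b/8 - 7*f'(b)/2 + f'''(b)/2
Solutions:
 f(b) = C1 + C2*exp(b*(7*7^(1/3)/(60*sqrt(501) + 1343)^(1/3) + 14 + 7^(2/3)*(60*sqrt(501) + 1343)^(1/3))/60)*sin(sqrt(3)*7^(1/3)*b*(-7^(1/3)*(60*sqrt(501) + 1343)^(1/3) + 7/(60*sqrt(501) + 1343)^(1/3))/60) + C3*exp(b*(7*7^(1/3)/(60*sqrt(501) + 1343)^(1/3) + 14 + 7^(2/3)*(60*sqrt(501) + 1343)^(1/3))/60)*cos(sqrt(3)*7^(1/3)*b*(-7^(1/3)*(60*sqrt(501) + 1343)^(1/3) + 7/(60*sqrt(501) + 1343)^(1/3))/60) + C4*exp(b*(-7^(2/3)*(60*sqrt(501) + 1343)^(1/3) - 7*7^(1/3)/(60*sqrt(501) + 1343)^(1/3) + 7)/30) - 4*b^3/49 - b^2/8 + 74*b/343


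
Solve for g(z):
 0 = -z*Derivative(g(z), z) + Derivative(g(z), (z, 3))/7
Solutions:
 g(z) = C1 + Integral(C2*airyai(7^(1/3)*z) + C3*airybi(7^(1/3)*z), z)


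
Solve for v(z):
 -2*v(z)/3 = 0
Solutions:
 v(z) = 0


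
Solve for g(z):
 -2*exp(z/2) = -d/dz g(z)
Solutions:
 g(z) = C1 + 4*exp(z/2)


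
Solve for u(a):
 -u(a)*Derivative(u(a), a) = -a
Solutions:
 u(a) = -sqrt(C1 + a^2)
 u(a) = sqrt(C1 + a^2)


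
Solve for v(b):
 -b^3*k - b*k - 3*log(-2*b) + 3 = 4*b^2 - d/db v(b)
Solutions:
 v(b) = C1 + b^4*k/4 + 4*b^3/3 + b^2*k/2 + 3*b*log(-b) + 3*b*(-2 + log(2))


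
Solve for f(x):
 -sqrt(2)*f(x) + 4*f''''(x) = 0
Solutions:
 f(x) = C1*exp(-2^(5/8)*x/2) + C2*exp(2^(5/8)*x/2) + C3*sin(2^(5/8)*x/2) + C4*cos(2^(5/8)*x/2)


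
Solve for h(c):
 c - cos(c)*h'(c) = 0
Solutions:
 h(c) = C1 + Integral(c/cos(c), c)


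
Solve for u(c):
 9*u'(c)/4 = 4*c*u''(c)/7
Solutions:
 u(c) = C1 + C2*c^(79/16)


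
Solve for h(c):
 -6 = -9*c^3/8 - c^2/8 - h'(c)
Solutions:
 h(c) = C1 - 9*c^4/32 - c^3/24 + 6*c


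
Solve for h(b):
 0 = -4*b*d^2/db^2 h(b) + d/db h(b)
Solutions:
 h(b) = C1 + C2*b^(5/4)


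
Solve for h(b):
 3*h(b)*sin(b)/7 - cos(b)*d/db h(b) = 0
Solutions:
 h(b) = C1/cos(b)^(3/7)


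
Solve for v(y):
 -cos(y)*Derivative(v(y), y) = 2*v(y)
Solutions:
 v(y) = C1*(sin(y) - 1)/(sin(y) + 1)


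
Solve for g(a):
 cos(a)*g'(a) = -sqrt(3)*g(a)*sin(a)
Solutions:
 g(a) = C1*cos(a)^(sqrt(3))


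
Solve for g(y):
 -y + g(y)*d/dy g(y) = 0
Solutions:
 g(y) = -sqrt(C1 + y^2)
 g(y) = sqrt(C1 + y^2)


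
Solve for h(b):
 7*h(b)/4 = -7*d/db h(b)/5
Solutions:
 h(b) = C1*exp(-5*b/4)


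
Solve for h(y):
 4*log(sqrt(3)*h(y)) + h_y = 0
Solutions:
 Integral(1/(2*log(_y) + log(3)), (_y, h(y)))/2 = C1 - y


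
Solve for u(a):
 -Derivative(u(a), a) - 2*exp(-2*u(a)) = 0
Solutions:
 u(a) = log(-sqrt(C1 - 4*a))
 u(a) = log(C1 - 4*a)/2


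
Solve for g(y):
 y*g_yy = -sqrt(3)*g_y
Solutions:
 g(y) = C1 + C2*y^(1 - sqrt(3))


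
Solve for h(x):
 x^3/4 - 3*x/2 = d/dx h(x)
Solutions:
 h(x) = C1 + x^4/16 - 3*x^2/4


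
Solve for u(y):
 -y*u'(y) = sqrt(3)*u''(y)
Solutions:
 u(y) = C1 + C2*erf(sqrt(2)*3^(3/4)*y/6)


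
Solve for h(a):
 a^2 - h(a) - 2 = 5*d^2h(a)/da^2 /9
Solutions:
 h(a) = C1*sin(3*sqrt(5)*a/5) + C2*cos(3*sqrt(5)*a/5) + a^2 - 28/9


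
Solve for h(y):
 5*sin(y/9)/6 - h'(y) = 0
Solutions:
 h(y) = C1 - 15*cos(y/9)/2


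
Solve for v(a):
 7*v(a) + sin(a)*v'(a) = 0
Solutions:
 v(a) = C1*sqrt(cos(a) + 1)*(cos(a)^3 + 3*cos(a)^2 + 3*cos(a) + 1)/(sqrt(cos(a) - 1)*(cos(a)^3 - 3*cos(a)^2 + 3*cos(a) - 1))


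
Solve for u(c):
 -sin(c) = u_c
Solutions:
 u(c) = C1 + cos(c)


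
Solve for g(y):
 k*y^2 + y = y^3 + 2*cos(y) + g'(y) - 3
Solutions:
 g(y) = C1 + k*y^3/3 - y^4/4 + y^2/2 + 3*y - 2*sin(y)


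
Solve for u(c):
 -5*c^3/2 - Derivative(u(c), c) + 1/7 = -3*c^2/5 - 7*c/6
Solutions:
 u(c) = C1 - 5*c^4/8 + c^3/5 + 7*c^2/12 + c/7


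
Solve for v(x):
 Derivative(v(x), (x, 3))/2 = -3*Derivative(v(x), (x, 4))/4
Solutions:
 v(x) = C1 + C2*x + C3*x^2 + C4*exp(-2*x/3)


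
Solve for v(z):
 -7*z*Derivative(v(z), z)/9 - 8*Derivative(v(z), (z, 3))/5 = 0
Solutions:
 v(z) = C1 + Integral(C2*airyai(-105^(1/3)*z/6) + C3*airybi(-105^(1/3)*z/6), z)


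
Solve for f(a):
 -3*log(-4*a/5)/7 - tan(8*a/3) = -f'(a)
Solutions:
 f(a) = C1 + 3*a*log(-a)/7 - 3*a*log(5)/7 - 3*a/7 + 6*a*log(2)/7 - 3*log(cos(8*a/3))/8


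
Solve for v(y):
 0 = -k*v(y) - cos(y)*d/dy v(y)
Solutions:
 v(y) = C1*exp(k*(log(sin(y) - 1) - log(sin(y) + 1))/2)


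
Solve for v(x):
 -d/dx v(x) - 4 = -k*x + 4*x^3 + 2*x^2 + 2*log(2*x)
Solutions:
 v(x) = C1 + k*x^2/2 - x^4 - 2*x^3/3 - 2*x*log(x) - 2*x - x*log(4)


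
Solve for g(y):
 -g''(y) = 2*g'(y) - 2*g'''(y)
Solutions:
 g(y) = C1 + C2*exp(y*(1 - sqrt(17))/4) + C3*exp(y*(1 + sqrt(17))/4)


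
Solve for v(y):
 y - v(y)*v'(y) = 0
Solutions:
 v(y) = -sqrt(C1 + y^2)
 v(y) = sqrt(C1 + y^2)


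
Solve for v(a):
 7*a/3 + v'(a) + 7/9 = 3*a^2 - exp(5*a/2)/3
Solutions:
 v(a) = C1 + a^3 - 7*a^2/6 - 7*a/9 - 2*exp(5*a/2)/15


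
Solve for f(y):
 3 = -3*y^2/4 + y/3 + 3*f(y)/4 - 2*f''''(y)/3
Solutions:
 f(y) = C1*exp(-2^(1/4)*sqrt(3)*y/2) + C2*exp(2^(1/4)*sqrt(3)*y/2) + C3*sin(2^(1/4)*sqrt(3)*y/2) + C4*cos(2^(1/4)*sqrt(3)*y/2) + y^2 - 4*y/9 + 4


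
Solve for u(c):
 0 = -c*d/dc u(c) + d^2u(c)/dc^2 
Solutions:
 u(c) = C1 + C2*erfi(sqrt(2)*c/2)


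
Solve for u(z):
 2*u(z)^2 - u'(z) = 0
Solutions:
 u(z) = -1/(C1 + 2*z)


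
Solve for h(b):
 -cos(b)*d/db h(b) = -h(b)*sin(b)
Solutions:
 h(b) = C1/cos(b)


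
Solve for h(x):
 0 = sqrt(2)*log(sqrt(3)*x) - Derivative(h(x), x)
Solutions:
 h(x) = C1 + sqrt(2)*x*log(x) - sqrt(2)*x + sqrt(2)*x*log(3)/2


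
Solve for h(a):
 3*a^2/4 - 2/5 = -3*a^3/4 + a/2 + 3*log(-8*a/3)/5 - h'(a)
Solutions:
 h(a) = C1 - 3*a^4/16 - a^3/4 + a^2/4 + 3*a*log(-a)/5 + a*(-3*log(3) - 1 + 9*log(2))/5


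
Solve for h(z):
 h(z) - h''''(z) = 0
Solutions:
 h(z) = C1*exp(-z) + C2*exp(z) + C3*sin(z) + C4*cos(z)


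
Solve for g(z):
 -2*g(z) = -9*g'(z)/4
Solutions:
 g(z) = C1*exp(8*z/9)


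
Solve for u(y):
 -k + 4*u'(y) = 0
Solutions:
 u(y) = C1 + k*y/4


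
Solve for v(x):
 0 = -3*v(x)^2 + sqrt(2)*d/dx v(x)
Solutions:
 v(x) = -2/(C1 + 3*sqrt(2)*x)


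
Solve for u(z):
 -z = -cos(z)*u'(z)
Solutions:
 u(z) = C1 + Integral(z/cos(z), z)


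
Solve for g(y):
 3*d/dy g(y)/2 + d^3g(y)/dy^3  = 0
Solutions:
 g(y) = C1 + C2*sin(sqrt(6)*y/2) + C3*cos(sqrt(6)*y/2)


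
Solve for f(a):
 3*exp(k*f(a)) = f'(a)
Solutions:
 f(a) = Piecewise((log(-1/(C1*k + 3*a*k))/k, Ne(k, 0)), (nan, True))
 f(a) = Piecewise((C1 + 3*a, Eq(k, 0)), (nan, True))


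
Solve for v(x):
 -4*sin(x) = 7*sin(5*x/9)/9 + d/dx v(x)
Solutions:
 v(x) = C1 + 7*cos(5*x/9)/5 + 4*cos(x)


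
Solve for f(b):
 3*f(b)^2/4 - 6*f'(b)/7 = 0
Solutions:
 f(b) = -8/(C1 + 7*b)


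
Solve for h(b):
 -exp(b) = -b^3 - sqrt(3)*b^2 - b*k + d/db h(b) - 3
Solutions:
 h(b) = C1 + b^4/4 + sqrt(3)*b^3/3 + b^2*k/2 + 3*b - exp(b)


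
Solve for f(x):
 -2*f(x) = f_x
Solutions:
 f(x) = C1*exp(-2*x)


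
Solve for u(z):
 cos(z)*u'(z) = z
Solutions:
 u(z) = C1 + Integral(z/cos(z), z)


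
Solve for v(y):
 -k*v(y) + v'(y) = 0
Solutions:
 v(y) = C1*exp(k*y)


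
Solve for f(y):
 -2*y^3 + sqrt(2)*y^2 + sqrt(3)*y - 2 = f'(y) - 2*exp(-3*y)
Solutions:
 f(y) = C1 - y^4/2 + sqrt(2)*y^3/3 + sqrt(3)*y^2/2 - 2*y - 2*exp(-3*y)/3


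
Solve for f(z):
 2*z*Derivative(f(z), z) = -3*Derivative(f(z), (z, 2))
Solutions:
 f(z) = C1 + C2*erf(sqrt(3)*z/3)


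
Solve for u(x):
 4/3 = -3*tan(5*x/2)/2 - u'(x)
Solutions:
 u(x) = C1 - 4*x/3 + 3*log(cos(5*x/2))/5


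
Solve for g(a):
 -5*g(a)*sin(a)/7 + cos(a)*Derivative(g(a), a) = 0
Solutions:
 g(a) = C1/cos(a)^(5/7)


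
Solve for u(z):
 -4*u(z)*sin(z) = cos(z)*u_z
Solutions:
 u(z) = C1*cos(z)^4


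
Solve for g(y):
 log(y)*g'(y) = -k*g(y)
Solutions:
 g(y) = C1*exp(-k*li(y))


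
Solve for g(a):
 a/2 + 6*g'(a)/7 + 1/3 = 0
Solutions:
 g(a) = C1 - 7*a^2/24 - 7*a/18


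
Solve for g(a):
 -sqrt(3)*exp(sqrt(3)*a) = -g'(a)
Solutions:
 g(a) = C1 + exp(sqrt(3)*a)


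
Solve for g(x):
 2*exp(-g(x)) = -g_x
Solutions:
 g(x) = log(C1 - 2*x)


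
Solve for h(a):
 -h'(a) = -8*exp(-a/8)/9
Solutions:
 h(a) = C1 - 64*exp(-a/8)/9


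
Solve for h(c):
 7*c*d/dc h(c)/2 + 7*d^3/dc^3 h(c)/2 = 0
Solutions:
 h(c) = C1 + Integral(C2*airyai(-c) + C3*airybi(-c), c)


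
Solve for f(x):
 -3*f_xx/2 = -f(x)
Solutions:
 f(x) = C1*exp(-sqrt(6)*x/3) + C2*exp(sqrt(6)*x/3)


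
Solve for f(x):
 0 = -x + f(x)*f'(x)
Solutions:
 f(x) = -sqrt(C1 + x^2)
 f(x) = sqrt(C1 + x^2)


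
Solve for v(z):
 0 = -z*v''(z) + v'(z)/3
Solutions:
 v(z) = C1 + C2*z^(4/3)


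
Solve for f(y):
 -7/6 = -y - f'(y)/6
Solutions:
 f(y) = C1 - 3*y^2 + 7*y


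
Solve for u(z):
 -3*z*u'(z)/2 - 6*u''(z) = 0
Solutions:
 u(z) = C1 + C2*erf(sqrt(2)*z/4)


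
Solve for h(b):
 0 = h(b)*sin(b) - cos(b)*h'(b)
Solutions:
 h(b) = C1/cos(b)


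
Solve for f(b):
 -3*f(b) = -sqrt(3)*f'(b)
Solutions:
 f(b) = C1*exp(sqrt(3)*b)


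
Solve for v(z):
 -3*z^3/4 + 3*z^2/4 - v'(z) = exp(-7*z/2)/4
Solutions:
 v(z) = C1 - 3*z^4/16 + z^3/4 + exp(-7*z/2)/14


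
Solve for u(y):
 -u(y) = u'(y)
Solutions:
 u(y) = C1*exp(-y)


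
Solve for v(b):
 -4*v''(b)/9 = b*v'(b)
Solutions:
 v(b) = C1 + C2*erf(3*sqrt(2)*b/4)


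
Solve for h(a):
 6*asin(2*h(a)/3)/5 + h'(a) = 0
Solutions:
 Integral(1/asin(2*_y/3), (_y, h(a))) = C1 - 6*a/5


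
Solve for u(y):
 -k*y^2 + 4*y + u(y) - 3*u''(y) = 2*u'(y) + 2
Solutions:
 u(y) = C1*exp(-y) + C2*exp(y/3) + k*y^2 + 4*k*y + 14*k - 4*y - 6


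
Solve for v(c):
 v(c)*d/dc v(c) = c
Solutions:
 v(c) = -sqrt(C1 + c^2)
 v(c) = sqrt(C1 + c^2)


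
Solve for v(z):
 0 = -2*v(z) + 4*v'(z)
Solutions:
 v(z) = C1*exp(z/2)


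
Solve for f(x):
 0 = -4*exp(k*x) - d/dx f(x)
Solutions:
 f(x) = C1 - 4*exp(k*x)/k


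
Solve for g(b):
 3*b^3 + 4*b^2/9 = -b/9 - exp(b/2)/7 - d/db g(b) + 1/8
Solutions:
 g(b) = C1 - 3*b^4/4 - 4*b^3/27 - b^2/18 + b/8 - 2*exp(b/2)/7


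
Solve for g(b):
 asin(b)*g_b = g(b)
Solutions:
 g(b) = C1*exp(Integral(1/asin(b), b))


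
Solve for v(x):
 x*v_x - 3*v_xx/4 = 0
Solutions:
 v(x) = C1 + C2*erfi(sqrt(6)*x/3)


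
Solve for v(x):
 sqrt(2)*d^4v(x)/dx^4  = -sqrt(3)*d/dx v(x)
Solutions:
 v(x) = C1 + C4*exp(-2^(5/6)*3^(1/6)*x/2) + (C2*sin(2^(5/6)*3^(2/3)*x/4) + C3*cos(2^(5/6)*3^(2/3)*x/4))*exp(2^(5/6)*3^(1/6)*x/4)


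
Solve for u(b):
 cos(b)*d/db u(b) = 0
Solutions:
 u(b) = C1


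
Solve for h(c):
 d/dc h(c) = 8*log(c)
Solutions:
 h(c) = C1 + 8*c*log(c) - 8*c


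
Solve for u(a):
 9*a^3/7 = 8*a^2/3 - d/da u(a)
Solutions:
 u(a) = C1 - 9*a^4/28 + 8*a^3/9


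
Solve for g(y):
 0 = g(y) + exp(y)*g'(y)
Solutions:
 g(y) = C1*exp(exp(-y))


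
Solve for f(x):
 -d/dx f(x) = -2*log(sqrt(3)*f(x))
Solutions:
 -Integral(1/(2*log(_y) + log(3)), (_y, f(x))) = C1 - x


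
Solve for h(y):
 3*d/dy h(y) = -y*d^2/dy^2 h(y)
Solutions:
 h(y) = C1 + C2/y^2


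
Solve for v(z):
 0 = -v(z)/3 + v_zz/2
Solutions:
 v(z) = C1*exp(-sqrt(6)*z/3) + C2*exp(sqrt(6)*z/3)


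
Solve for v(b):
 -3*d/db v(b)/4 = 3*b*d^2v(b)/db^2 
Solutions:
 v(b) = C1 + C2*b^(3/4)


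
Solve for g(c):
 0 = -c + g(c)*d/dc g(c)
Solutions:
 g(c) = -sqrt(C1 + c^2)
 g(c) = sqrt(C1 + c^2)


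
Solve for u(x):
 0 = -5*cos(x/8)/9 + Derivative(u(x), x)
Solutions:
 u(x) = C1 + 40*sin(x/8)/9


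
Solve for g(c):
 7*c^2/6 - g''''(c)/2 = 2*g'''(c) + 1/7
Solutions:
 g(c) = C1 + C2*c + C3*c^2 + C4*exp(-4*c) + 7*c^5/720 - 7*c^4/576 + c^3/4032


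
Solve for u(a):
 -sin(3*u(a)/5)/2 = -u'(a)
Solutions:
 -a/2 + 5*log(cos(3*u(a)/5) - 1)/6 - 5*log(cos(3*u(a)/5) + 1)/6 = C1


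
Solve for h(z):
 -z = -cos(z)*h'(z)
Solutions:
 h(z) = C1 + Integral(z/cos(z), z)


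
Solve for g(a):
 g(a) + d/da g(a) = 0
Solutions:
 g(a) = C1*exp(-a)


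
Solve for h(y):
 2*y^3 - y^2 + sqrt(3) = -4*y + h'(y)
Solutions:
 h(y) = C1 + y^4/2 - y^3/3 + 2*y^2 + sqrt(3)*y


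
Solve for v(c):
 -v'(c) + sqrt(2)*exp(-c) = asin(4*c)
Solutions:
 v(c) = C1 - c*asin(4*c) - sqrt(1 - 16*c^2)/4 - sqrt(2)*exp(-c)


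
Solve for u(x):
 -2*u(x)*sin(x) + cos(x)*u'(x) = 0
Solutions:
 u(x) = C1/cos(x)^2


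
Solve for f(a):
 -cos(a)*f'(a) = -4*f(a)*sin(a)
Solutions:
 f(a) = C1/cos(a)^4


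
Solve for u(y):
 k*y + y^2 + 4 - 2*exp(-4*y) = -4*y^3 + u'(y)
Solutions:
 u(y) = C1 + k*y^2/2 + y^4 + y^3/3 + 4*y + exp(-4*y)/2


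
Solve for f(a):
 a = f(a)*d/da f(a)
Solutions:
 f(a) = -sqrt(C1 + a^2)
 f(a) = sqrt(C1 + a^2)


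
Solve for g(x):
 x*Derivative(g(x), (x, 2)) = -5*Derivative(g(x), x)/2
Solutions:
 g(x) = C1 + C2/x^(3/2)


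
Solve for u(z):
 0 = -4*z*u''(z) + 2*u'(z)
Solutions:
 u(z) = C1 + C2*z^(3/2)


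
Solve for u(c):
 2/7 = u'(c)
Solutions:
 u(c) = C1 + 2*c/7


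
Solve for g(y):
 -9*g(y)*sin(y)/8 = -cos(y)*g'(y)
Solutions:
 g(y) = C1/cos(y)^(9/8)


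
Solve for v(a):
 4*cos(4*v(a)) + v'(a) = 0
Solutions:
 v(a) = -asin((C1 + exp(32*a))/(C1 - exp(32*a)))/4 + pi/4
 v(a) = asin((C1 + exp(32*a))/(C1 - exp(32*a)))/4


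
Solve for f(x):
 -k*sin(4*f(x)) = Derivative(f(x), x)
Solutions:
 f(x) = -acos((-C1 - exp(8*k*x))/(C1 - exp(8*k*x)))/4 + pi/2
 f(x) = acos((-C1 - exp(8*k*x))/(C1 - exp(8*k*x)))/4


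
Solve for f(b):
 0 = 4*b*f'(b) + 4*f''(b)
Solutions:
 f(b) = C1 + C2*erf(sqrt(2)*b/2)


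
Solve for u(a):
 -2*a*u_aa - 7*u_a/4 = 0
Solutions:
 u(a) = C1 + C2*a^(1/8)


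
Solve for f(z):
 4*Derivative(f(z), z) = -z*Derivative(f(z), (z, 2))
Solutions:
 f(z) = C1 + C2/z^3


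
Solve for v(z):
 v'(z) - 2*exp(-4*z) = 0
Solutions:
 v(z) = C1 - exp(-4*z)/2


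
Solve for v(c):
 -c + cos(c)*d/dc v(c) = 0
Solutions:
 v(c) = C1 + Integral(c/cos(c), c)


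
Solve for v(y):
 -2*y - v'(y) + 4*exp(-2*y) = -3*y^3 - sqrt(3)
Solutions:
 v(y) = C1 + 3*y^4/4 - y^2 + sqrt(3)*y - 2*exp(-2*y)


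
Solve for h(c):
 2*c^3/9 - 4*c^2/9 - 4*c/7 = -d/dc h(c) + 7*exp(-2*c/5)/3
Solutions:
 h(c) = C1 - c^4/18 + 4*c^3/27 + 2*c^2/7 - 35*exp(-2*c/5)/6


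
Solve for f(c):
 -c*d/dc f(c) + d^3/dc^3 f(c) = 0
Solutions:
 f(c) = C1 + Integral(C2*airyai(c) + C3*airybi(c), c)


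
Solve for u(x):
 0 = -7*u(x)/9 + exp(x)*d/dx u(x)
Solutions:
 u(x) = C1*exp(-7*exp(-x)/9)


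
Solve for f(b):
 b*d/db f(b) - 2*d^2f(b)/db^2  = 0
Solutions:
 f(b) = C1 + C2*erfi(b/2)


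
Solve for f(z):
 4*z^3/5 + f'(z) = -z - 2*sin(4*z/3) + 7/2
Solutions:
 f(z) = C1 - z^4/5 - z^2/2 + 7*z/2 + 3*cos(4*z/3)/2


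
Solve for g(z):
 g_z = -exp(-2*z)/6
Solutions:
 g(z) = C1 + exp(-2*z)/12


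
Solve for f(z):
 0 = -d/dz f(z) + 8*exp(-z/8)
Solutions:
 f(z) = C1 - 64*exp(-z/8)


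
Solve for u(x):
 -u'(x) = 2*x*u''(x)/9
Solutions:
 u(x) = C1 + C2/x^(7/2)


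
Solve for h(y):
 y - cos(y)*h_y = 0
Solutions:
 h(y) = C1 + Integral(y/cos(y), y)


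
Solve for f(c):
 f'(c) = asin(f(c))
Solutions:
 Integral(1/asin(_y), (_y, f(c))) = C1 + c


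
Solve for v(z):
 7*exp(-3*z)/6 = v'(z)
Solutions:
 v(z) = C1 - 7*exp(-3*z)/18


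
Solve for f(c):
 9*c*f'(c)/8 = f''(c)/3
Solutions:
 f(c) = C1 + C2*erfi(3*sqrt(3)*c/4)


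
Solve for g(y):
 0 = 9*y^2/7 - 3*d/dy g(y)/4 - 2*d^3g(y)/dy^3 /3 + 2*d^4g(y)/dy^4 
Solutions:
 g(y) = C1 + C2*exp(y*(-2^(2/3)*(27*sqrt(6657) + 2203)^(1/3) - 8*2^(1/3)/(27*sqrt(6657) + 2203)^(1/3) + 8)/72)*sin(2^(1/3)*sqrt(3)*y*(-2^(1/3)*(27*sqrt(6657) + 2203)^(1/3) + 8/(27*sqrt(6657) + 2203)^(1/3))/72) + C3*exp(y*(-2^(2/3)*(27*sqrt(6657) + 2203)^(1/3) - 8*2^(1/3)/(27*sqrt(6657) + 2203)^(1/3) + 8)/72)*cos(2^(1/3)*sqrt(3)*y*(-2^(1/3)*(27*sqrt(6657) + 2203)^(1/3) + 8/(27*sqrt(6657) + 2203)^(1/3))/72) + C4*exp(y*(8*2^(1/3)/(27*sqrt(6657) + 2203)^(1/3) + 4 + 2^(2/3)*(27*sqrt(6657) + 2203)^(1/3))/36) + 4*y^3/7 - 64*y/21


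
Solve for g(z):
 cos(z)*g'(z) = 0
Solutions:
 g(z) = C1


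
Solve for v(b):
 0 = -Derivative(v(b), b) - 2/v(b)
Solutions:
 v(b) = -sqrt(C1 - 4*b)
 v(b) = sqrt(C1 - 4*b)


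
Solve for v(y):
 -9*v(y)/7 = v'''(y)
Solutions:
 v(y) = C3*exp(-21^(2/3)*y/7) + (C1*sin(3*3^(1/6)*7^(2/3)*y/14) + C2*cos(3*3^(1/6)*7^(2/3)*y/14))*exp(21^(2/3)*y/14)


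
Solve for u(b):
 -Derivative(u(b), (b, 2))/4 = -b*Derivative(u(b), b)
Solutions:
 u(b) = C1 + C2*erfi(sqrt(2)*b)


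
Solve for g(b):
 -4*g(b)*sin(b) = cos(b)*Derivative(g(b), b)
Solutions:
 g(b) = C1*cos(b)^4


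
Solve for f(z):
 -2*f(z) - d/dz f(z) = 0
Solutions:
 f(z) = C1*exp(-2*z)


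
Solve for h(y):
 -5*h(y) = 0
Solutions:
 h(y) = 0


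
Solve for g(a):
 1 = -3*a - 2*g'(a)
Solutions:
 g(a) = C1 - 3*a^2/4 - a/2


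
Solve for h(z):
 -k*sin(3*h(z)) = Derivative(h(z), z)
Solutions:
 h(z) = -acos((-C1 - exp(6*k*z))/(C1 - exp(6*k*z)))/3 + 2*pi/3
 h(z) = acos((-C1 - exp(6*k*z))/(C1 - exp(6*k*z)))/3


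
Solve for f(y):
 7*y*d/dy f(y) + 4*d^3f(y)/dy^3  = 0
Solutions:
 f(y) = C1 + Integral(C2*airyai(-14^(1/3)*y/2) + C3*airybi(-14^(1/3)*y/2), y)


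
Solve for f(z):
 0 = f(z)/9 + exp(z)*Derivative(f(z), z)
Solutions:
 f(z) = C1*exp(exp(-z)/9)


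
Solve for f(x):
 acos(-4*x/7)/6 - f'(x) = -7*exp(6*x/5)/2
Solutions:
 f(x) = C1 + x*acos(-4*x/7)/6 + sqrt(49 - 16*x^2)/24 + 35*exp(6*x/5)/12


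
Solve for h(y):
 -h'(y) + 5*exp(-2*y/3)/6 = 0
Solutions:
 h(y) = C1 - 5*exp(-2*y/3)/4


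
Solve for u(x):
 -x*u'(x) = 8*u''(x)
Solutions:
 u(x) = C1 + C2*erf(x/4)


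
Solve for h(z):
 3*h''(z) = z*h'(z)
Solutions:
 h(z) = C1 + C2*erfi(sqrt(6)*z/6)


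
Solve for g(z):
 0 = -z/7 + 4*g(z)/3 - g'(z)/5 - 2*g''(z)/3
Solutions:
 g(z) = C1*exp(z*(-3 + sqrt(809))/20) + C2*exp(-z*(3 + sqrt(809))/20) + 3*z/28 + 9/560


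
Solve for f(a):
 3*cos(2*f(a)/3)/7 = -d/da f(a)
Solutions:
 3*a/7 - 3*log(sin(2*f(a)/3) - 1)/4 + 3*log(sin(2*f(a)/3) + 1)/4 = C1


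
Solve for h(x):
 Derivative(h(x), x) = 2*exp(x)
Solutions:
 h(x) = C1 + 2*exp(x)


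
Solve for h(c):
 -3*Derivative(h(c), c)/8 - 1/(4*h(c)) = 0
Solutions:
 h(c) = -sqrt(C1 - 12*c)/3
 h(c) = sqrt(C1 - 12*c)/3


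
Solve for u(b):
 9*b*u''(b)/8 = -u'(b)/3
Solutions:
 u(b) = C1 + C2*b^(19/27)


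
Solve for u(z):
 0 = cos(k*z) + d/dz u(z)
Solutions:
 u(z) = C1 - sin(k*z)/k


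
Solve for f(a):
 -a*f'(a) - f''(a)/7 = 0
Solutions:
 f(a) = C1 + C2*erf(sqrt(14)*a/2)


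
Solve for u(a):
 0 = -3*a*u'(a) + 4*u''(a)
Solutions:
 u(a) = C1 + C2*erfi(sqrt(6)*a/4)


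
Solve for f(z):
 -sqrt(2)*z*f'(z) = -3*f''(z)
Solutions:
 f(z) = C1 + C2*erfi(2^(3/4)*sqrt(3)*z/6)


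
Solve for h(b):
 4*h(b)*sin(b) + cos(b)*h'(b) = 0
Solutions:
 h(b) = C1*cos(b)^4


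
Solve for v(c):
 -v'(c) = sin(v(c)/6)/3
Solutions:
 c/3 + 3*log(cos(v(c)/6) - 1) - 3*log(cos(v(c)/6) + 1) = C1


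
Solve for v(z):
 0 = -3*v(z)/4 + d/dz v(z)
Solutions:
 v(z) = C1*exp(3*z/4)


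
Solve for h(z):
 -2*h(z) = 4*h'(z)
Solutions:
 h(z) = C1*exp(-z/2)


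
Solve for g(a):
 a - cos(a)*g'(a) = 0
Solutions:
 g(a) = C1 + Integral(a/cos(a), a)


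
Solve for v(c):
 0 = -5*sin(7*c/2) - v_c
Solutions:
 v(c) = C1 + 10*cos(7*c/2)/7


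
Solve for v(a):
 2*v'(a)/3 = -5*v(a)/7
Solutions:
 v(a) = C1*exp(-15*a/14)


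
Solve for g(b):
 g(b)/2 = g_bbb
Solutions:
 g(b) = C3*exp(2^(2/3)*b/2) + (C1*sin(2^(2/3)*sqrt(3)*b/4) + C2*cos(2^(2/3)*sqrt(3)*b/4))*exp(-2^(2/3)*b/4)


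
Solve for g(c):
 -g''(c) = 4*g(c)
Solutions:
 g(c) = C1*sin(2*c) + C2*cos(2*c)


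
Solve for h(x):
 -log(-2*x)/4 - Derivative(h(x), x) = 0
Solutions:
 h(x) = C1 - x*log(-x)/4 + x*(1 - log(2))/4


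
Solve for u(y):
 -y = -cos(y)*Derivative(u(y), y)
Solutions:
 u(y) = C1 + Integral(y/cos(y), y)


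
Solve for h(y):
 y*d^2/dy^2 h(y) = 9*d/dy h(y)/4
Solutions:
 h(y) = C1 + C2*y^(13/4)


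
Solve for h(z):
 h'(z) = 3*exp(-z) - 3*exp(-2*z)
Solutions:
 h(z) = C1 - 3*exp(-z) + 3*exp(-2*z)/2


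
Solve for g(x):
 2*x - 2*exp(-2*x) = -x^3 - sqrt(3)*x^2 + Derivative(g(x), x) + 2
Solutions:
 g(x) = C1 + x^4/4 + sqrt(3)*x^3/3 + x^2 - 2*x + exp(-2*x)


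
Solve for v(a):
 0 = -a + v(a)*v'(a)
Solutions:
 v(a) = -sqrt(C1 + a^2)
 v(a) = sqrt(C1 + a^2)


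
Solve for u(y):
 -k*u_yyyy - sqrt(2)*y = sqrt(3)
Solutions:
 u(y) = C1 + C2*y + C3*y^2 + C4*y^3 - sqrt(2)*y^5/(120*k) - sqrt(3)*y^4/(24*k)


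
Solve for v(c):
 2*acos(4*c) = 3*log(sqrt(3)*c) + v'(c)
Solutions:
 v(c) = C1 - 3*c*log(c) + 2*c*acos(4*c) - 3*c*log(3)/2 + 3*c - sqrt(1 - 16*c^2)/2


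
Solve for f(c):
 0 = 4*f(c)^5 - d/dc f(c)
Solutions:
 f(c) = -(-1/(C1 + 16*c))^(1/4)
 f(c) = (-1/(C1 + 16*c))^(1/4)
 f(c) = -I*(-1/(C1 + 16*c))^(1/4)
 f(c) = I*(-1/(C1 + 16*c))^(1/4)


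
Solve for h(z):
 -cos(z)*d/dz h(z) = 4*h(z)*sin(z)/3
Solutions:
 h(z) = C1*cos(z)^(4/3)


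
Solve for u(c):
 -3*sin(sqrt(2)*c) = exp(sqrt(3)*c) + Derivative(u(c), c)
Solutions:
 u(c) = C1 - sqrt(3)*exp(sqrt(3)*c)/3 + 3*sqrt(2)*cos(sqrt(2)*c)/2


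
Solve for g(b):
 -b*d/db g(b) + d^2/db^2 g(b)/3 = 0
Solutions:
 g(b) = C1 + C2*erfi(sqrt(6)*b/2)


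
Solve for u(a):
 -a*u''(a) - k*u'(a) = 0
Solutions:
 u(a) = C1 + a^(1 - re(k))*(C2*sin(log(a)*Abs(im(k))) + C3*cos(log(a)*im(k)))


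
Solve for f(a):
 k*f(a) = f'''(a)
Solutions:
 f(a) = C1*exp(a*k^(1/3)) + C2*exp(a*k^(1/3)*(-1 + sqrt(3)*I)/2) + C3*exp(-a*k^(1/3)*(1 + sqrt(3)*I)/2)


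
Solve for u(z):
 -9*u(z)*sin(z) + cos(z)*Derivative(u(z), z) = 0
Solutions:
 u(z) = C1/cos(z)^9


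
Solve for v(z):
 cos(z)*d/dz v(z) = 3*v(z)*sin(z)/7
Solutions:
 v(z) = C1/cos(z)^(3/7)


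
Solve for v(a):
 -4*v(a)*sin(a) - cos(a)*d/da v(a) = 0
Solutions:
 v(a) = C1*cos(a)^4


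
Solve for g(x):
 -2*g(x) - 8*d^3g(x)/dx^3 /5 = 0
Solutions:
 g(x) = C3*exp(-10^(1/3)*x/2) + (C1*sin(10^(1/3)*sqrt(3)*x/4) + C2*cos(10^(1/3)*sqrt(3)*x/4))*exp(10^(1/3)*x/4)


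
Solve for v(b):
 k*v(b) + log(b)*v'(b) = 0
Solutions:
 v(b) = C1*exp(-k*li(b))


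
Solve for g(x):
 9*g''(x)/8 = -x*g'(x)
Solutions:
 g(x) = C1 + C2*erf(2*x/3)


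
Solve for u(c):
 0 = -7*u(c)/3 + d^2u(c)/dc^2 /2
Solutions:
 u(c) = C1*exp(-sqrt(42)*c/3) + C2*exp(sqrt(42)*c/3)


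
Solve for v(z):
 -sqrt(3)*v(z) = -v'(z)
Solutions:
 v(z) = C1*exp(sqrt(3)*z)


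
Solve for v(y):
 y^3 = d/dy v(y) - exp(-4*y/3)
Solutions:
 v(y) = C1 + y^4/4 - 3*exp(-4*y/3)/4


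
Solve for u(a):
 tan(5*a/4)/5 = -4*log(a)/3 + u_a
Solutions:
 u(a) = C1 + 4*a*log(a)/3 - 4*a/3 - 4*log(cos(5*a/4))/25


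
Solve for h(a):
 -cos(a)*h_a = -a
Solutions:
 h(a) = C1 + Integral(a/cos(a), a)


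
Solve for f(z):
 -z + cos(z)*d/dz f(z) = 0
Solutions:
 f(z) = C1 + Integral(z/cos(z), z)


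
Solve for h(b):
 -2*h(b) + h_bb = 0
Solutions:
 h(b) = C1*exp(-sqrt(2)*b) + C2*exp(sqrt(2)*b)


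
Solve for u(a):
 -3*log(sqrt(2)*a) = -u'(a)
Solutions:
 u(a) = C1 + 3*a*log(a) - 3*a + 3*a*log(2)/2


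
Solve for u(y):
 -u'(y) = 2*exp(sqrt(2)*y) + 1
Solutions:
 u(y) = C1 - y - sqrt(2)*exp(sqrt(2)*y)


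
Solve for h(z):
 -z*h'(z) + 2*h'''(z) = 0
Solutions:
 h(z) = C1 + Integral(C2*airyai(2^(2/3)*z/2) + C3*airybi(2^(2/3)*z/2), z)


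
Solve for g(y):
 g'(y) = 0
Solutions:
 g(y) = C1


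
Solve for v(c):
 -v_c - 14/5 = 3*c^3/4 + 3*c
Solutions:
 v(c) = C1 - 3*c^4/16 - 3*c^2/2 - 14*c/5


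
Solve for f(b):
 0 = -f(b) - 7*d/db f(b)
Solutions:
 f(b) = C1*exp(-b/7)


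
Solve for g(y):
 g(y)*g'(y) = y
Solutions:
 g(y) = -sqrt(C1 + y^2)
 g(y) = sqrt(C1 + y^2)


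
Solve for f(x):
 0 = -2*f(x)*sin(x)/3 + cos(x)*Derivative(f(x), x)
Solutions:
 f(x) = C1/cos(x)^(2/3)


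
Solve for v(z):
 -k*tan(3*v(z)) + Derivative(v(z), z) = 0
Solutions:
 v(z) = -asin(C1*exp(3*k*z))/3 + pi/3
 v(z) = asin(C1*exp(3*k*z))/3


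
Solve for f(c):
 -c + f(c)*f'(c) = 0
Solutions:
 f(c) = -sqrt(C1 + c^2)
 f(c) = sqrt(C1 + c^2)


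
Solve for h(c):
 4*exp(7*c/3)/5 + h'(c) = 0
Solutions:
 h(c) = C1 - 12*exp(7*c/3)/35


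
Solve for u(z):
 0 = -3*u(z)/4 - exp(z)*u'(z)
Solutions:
 u(z) = C1*exp(3*exp(-z)/4)


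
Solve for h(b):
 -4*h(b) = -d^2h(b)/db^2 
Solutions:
 h(b) = C1*exp(-2*b) + C2*exp(2*b)


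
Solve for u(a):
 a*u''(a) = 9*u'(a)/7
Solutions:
 u(a) = C1 + C2*a^(16/7)


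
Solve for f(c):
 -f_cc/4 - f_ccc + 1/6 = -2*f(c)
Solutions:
 f(c) = C1*exp(-c*((24*sqrt(5178) + 1727)^(-1/3) + 2 + (24*sqrt(5178) + 1727)^(1/3))/24)*sin(sqrt(3)*c*(-(24*sqrt(5178) + 1727)^(1/3) + (24*sqrt(5178) + 1727)^(-1/3))/24) + C2*exp(-c*((24*sqrt(5178) + 1727)^(-1/3) + 2 + (24*sqrt(5178) + 1727)^(1/3))/24)*cos(sqrt(3)*c*(-(24*sqrt(5178) + 1727)^(1/3) + (24*sqrt(5178) + 1727)^(-1/3))/24) + C3*exp(c*(-1 + (24*sqrt(5178) + 1727)^(-1/3) + (24*sqrt(5178) + 1727)^(1/3))/12) - 1/12


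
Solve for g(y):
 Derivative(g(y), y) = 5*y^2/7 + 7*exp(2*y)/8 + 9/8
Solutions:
 g(y) = C1 + 5*y^3/21 + 9*y/8 + 7*exp(2*y)/16


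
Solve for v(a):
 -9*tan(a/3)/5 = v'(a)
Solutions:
 v(a) = C1 + 27*log(cos(a/3))/5


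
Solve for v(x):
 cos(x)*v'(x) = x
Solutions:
 v(x) = C1 + Integral(x/cos(x), x)


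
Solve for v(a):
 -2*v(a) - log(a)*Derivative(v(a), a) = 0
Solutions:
 v(a) = C1*exp(-2*li(a))


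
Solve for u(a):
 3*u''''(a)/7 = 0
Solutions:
 u(a) = C1 + C2*a + C3*a^2 + C4*a^3


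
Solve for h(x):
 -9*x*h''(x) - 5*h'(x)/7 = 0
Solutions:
 h(x) = C1 + C2*x^(58/63)


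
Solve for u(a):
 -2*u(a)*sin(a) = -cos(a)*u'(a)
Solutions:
 u(a) = C1/cos(a)^2


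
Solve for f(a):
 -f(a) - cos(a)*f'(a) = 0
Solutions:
 f(a) = C1*sqrt(sin(a) - 1)/sqrt(sin(a) + 1)


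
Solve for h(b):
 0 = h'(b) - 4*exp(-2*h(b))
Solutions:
 h(b) = log(-sqrt(C1 + 8*b))
 h(b) = log(C1 + 8*b)/2


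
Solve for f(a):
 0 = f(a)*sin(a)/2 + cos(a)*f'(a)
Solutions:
 f(a) = C1*sqrt(cos(a))


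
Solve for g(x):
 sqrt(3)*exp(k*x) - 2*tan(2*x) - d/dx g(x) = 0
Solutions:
 g(x) = C1 + sqrt(3)*Piecewise((exp(k*x)/k, Ne(k, 0)), (x, True)) + log(cos(2*x))


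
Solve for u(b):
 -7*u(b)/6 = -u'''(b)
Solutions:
 u(b) = C3*exp(6^(2/3)*7^(1/3)*b/6) + (C1*sin(2^(2/3)*3^(1/6)*7^(1/3)*b/4) + C2*cos(2^(2/3)*3^(1/6)*7^(1/3)*b/4))*exp(-6^(2/3)*7^(1/3)*b/12)


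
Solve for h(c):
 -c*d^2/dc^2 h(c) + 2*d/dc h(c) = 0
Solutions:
 h(c) = C1 + C2*c^3


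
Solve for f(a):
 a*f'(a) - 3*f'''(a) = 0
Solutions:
 f(a) = C1 + Integral(C2*airyai(3^(2/3)*a/3) + C3*airybi(3^(2/3)*a/3), a)


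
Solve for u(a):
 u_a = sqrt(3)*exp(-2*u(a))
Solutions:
 u(a) = log(-sqrt(C1 + 2*sqrt(3)*a))
 u(a) = log(C1 + 2*sqrt(3)*a)/2


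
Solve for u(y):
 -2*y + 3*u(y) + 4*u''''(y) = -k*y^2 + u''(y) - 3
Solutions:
 u(y) = -k*y^2/3 - 2*k/9 + 2*y/3 + (C1*sin(sqrt(2)*3^(1/4)*y*sin(atan(sqrt(47))/2)/2) + C2*cos(sqrt(2)*3^(1/4)*y*sin(atan(sqrt(47))/2)/2))*exp(-sqrt(2)*3^(1/4)*y*cos(atan(sqrt(47))/2)/2) + (C3*sin(sqrt(2)*3^(1/4)*y*sin(atan(sqrt(47))/2)/2) + C4*cos(sqrt(2)*3^(1/4)*y*sin(atan(sqrt(47))/2)/2))*exp(sqrt(2)*3^(1/4)*y*cos(atan(sqrt(47))/2)/2) - 1


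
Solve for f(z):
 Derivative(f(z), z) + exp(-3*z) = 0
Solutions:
 f(z) = C1 + exp(-3*z)/3


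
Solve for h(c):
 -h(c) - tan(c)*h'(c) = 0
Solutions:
 h(c) = C1/sin(c)


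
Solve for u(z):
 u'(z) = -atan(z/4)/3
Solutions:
 u(z) = C1 - z*atan(z/4)/3 + 2*log(z^2 + 16)/3


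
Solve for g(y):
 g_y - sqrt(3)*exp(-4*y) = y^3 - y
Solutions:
 g(y) = C1 + y^4/4 - y^2/2 - sqrt(3)*exp(-4*y)/4


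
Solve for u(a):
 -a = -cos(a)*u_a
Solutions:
 u(a) = C1 + Integral(a/cos(a), a)


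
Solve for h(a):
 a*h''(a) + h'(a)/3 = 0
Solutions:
 h(a) = C1 + C2*a^(2/3)


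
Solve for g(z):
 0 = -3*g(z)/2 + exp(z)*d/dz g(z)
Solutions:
 g(z) = C1*exp(-3*exp(-z)/2)


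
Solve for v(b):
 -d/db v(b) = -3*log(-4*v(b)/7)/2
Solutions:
 -2*Integral(1/(log(-_y) - log(7) + 2*log(2)), (_y, v(b)))/3 = C1 - b


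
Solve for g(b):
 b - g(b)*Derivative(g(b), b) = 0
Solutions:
 g(b) = -sqrt(C1 + b^2)
 g(b) = sqrt(C1 + b^2)


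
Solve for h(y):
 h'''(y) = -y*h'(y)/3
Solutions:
 h(y) = C1 + Integral(C2*airyai(-3^(2/3)*y/3) + C3*airybi(-3^(2/3)*y/3), y)


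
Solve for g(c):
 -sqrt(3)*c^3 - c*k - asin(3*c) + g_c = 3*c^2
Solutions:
 g(c) = C1 + sqrt(3)*c^4/4 + c^3 + c^2*k/2 + c*asin(3*c) + sqrt(1 - 9*c^2)/3


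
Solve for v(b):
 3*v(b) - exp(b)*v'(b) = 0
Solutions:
 v(b) = C1*exp(-3*exp(-b))


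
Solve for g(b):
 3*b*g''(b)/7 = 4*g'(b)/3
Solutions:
 g(b) = C1 + C2*b^(37/9)


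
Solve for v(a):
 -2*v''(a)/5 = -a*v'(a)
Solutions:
 v(a) = C1 + C2*erfi(sqrt(5)*a/2)


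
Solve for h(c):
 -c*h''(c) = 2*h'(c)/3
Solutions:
 h(c) = C1 + C2*c^(1/3)


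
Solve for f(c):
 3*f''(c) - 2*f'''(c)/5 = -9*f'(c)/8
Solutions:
 f(c) = C1 + C2*exp(3*c*(5 - sqrt(30))/4) + C3*exp(3*c*(5 + sqrt(30))/4)


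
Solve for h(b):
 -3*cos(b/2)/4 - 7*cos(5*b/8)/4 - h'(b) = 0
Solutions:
 h(b) = C1 - 3*sin(b/2)/2 - 14*sin(5*b/8)/5


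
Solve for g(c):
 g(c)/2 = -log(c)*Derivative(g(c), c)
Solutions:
 g(c) = C1*exp(-li(c)/2)


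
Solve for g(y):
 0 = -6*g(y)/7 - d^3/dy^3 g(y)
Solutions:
 g(y) = C3*exp(-6^(1/3)*7^(2/3)*y/7) + (C1*sin(2^(1/3)*3^(5/6)*7^(2/3)*y/14) + C2*cos(2^(1/3)*3^(5/6)*7^(2/3)*y/14))*exp(6^(1/3)*7^(2/3)*y/14)


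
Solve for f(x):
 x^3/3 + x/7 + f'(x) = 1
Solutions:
 f(x) = C1 - x^4/12 - x^2/14 + x


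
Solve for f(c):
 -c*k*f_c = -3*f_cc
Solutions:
 f(c) = Piecewise((-sqrt(6)*sqrt(pi)*C1*erf(sqrt(6)*c*sqrt(-k)/6)/(2*sqrt(-k)) - C2, (k > 0) | (k < 0)), (-C1*c - C2, True))


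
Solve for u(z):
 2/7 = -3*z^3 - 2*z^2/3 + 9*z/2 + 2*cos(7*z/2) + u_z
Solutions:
 u(z) = C1 + 3*z^4/4 + 2*z^3/9 - 9*z^2/4 + 2*z/7 - 4*sin(7*z/2)/7


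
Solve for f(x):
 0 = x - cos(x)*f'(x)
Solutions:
 f(x) = C1 + Integral(x/cos(x), x)


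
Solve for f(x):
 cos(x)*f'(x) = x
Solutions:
 f(x) = C1 + Integral(x/cos(x), x)


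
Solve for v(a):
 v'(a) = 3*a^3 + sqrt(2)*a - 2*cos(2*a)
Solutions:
 v(a) = C1 + 3*a^4/4 + sqrt(2)*a^2/2 - sin(2*a)


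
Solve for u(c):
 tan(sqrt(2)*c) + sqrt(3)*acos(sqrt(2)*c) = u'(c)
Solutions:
 u(c) = C1 + sqrt(3)*(c*acos(sqrt(2)*c) - sqrt(2)*sqrt(1 - 2*c^2)/2) - sqrt(2)*log(cos(sqrt(2)*c))/2


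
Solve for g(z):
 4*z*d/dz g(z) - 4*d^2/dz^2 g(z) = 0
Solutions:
 g(z) = C1 + C2*erfi(sqrt(2)*z/2)


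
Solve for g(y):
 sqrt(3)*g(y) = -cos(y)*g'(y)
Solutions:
 g(y) = C1*(sin(y) - 1)^(sqrt(3)/2)/(sin(y) + 1)^(sqrt(3)/2)


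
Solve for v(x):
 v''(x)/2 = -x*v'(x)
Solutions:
 v(x) = C1 + C2*erf(x)


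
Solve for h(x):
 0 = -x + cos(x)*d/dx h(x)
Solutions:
 h(x) = C1 + Integral(x/cos(x), x)


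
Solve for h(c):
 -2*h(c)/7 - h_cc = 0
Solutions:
 h(c) = C1*sin(sqrt(14)*c/7) + C2*cos(sqrt(14)*c/7)


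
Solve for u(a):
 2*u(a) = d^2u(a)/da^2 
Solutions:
 u(a) = C1*exp(-sqrt(2)*a) + C2*exp(sqrt(2)*a)


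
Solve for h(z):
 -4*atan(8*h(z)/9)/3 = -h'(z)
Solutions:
 Integral(1/atan(8*_y/9), (_y, h(z))) = C1 + 4*z/3


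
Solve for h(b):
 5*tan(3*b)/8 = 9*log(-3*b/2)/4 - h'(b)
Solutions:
 h(b) = C1 + 9*b*log(-b)/4 - 9*b/4 - 9*b*log(2)/4 + 9*b*log(3)/4 + 5*log(cos(3*b))/24


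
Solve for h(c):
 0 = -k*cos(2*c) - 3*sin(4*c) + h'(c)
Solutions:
 h(c) = C1 + k*sin(2*c)/2 - 3*cos(4*c)/4


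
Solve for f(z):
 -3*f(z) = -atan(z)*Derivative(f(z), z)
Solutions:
 f(z) = C1*exp(3*Integral(1/atan(z), z))


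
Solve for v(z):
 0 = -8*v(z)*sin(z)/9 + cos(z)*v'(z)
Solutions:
 v(z) = C1/cos(z)^(8/9)


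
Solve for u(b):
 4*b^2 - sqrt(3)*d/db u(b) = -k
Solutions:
 u(b) = C1 + 4*sqrt(3)*b^3/9 + sqrt(3)*b*k/3


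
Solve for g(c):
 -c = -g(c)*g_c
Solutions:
 g(c) = -sqrt(C1 + c^2)
 g(c) = sqrt(C1 + c^2)


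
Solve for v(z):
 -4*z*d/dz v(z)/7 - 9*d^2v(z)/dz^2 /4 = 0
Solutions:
 v(z) = C1 + C2*erf(2*sqrt(14)*z/21)


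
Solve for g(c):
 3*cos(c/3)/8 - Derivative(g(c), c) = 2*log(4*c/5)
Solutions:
 g(c) = C1 - 2*c*log(c) - 4*c*log(2) + 2*c + 2*c*log(5) + 9*sin(c/3)/8


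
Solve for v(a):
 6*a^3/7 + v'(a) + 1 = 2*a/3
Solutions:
 v(a) = C1 - 3*a^4/14 + a^2/3 - a


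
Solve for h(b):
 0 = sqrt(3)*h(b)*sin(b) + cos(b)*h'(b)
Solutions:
 h(b) = C1*cos(b)^(sqrt(3))


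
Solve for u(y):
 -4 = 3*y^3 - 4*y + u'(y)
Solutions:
 u(y) = C1 - 3*y^4/4 + 2*y^2 - 4*y


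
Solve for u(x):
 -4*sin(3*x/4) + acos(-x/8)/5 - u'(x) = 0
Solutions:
 u(x) = C1 + x*acos(-x/8)/5 + sqrt(64 - x^2)/5 + 16*cos(3*x/4)/3


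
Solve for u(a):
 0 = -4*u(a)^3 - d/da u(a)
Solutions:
 u(a) = -sqrt(2)*sqrt(-1/(C1 - 4*a))/2
 u(a) = sqrt(2)*sqrt(-1/(C1 - 4*a))/2


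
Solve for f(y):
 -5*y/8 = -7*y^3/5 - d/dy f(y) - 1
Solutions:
 f(y) = C1 - 7*y^4/20 + 5*y^2/16 - y


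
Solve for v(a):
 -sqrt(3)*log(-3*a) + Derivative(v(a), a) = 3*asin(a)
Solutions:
 v(a) = C1 + sqrt(3)*a*(log(-a) - 1) + 3*a*asin(a) + sqrt(3)*a*log(3) + 3*sqrt(1 - a^2)


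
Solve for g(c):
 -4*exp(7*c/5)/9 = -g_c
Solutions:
 g(c) = C1 + 20*exp(7*c/5)/63


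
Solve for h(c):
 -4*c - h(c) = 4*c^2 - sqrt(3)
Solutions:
 h(c) = -4*c^2 - 4*c + sqrt(3)


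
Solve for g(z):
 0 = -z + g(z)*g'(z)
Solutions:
 g(z) = -sqrt(C1 + z^2)
 g(z) = sqrt(C1 + z^2)


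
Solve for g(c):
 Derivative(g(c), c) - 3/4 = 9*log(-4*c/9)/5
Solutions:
 g(c) = C1 + 9*c*log(-c)/5 + 3*c*(-24*log(3) - 7 + 24*log(2))/20


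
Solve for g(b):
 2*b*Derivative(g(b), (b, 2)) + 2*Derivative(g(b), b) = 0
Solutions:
 g(b) = C1 + C2*log(b)


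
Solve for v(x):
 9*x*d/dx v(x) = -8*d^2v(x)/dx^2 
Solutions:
 v(x) = C1 + C2*erf(3*x/4)


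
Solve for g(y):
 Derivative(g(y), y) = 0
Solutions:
 g(y) = C1


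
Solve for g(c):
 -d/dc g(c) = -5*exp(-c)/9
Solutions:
 g(c) = C1 - 5*exp(-c)/9


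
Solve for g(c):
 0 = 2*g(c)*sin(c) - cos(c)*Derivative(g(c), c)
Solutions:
 g(c) = C1/cos(c)^2


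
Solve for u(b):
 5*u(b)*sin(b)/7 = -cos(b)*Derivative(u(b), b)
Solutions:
 u(b) = C1*cos(b)^(5/7)


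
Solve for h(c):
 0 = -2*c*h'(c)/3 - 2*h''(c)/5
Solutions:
 h(c) = C1 + C2*erf(sqrt(30)*c/6)


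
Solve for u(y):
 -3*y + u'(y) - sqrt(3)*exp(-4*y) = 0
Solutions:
 u(y) = C1 + 3*y^2/2 - sqrt(3)*exp(-4*y)/4


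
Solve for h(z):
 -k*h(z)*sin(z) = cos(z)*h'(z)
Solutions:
 h(z) = C1*exp(k*log(cos(z)))


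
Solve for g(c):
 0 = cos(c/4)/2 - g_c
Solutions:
 g(c) = C1 + 2*sin(c/4)


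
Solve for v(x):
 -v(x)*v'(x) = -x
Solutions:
 v(x) = -sqrt(C1 + x^2)
 v(x) = sqrt(C1 + x^2)


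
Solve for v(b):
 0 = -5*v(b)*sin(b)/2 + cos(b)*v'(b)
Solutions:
 v(b) = C1/cos(b)^(5/2)


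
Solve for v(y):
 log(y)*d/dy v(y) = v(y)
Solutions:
 v(y) = C1*exp(li(y))


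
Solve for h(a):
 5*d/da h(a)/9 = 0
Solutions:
 h(a) = C1


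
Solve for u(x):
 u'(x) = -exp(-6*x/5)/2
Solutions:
 u(x) = C1 + 5*exp(-6*x/5)/12


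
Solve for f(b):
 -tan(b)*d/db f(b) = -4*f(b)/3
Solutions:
 f(b) = C1*sin(b)^(4/3)


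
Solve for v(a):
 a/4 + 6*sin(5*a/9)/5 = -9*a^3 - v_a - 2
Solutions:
 v(a) = C1 - 9*a^4/4 - a^2/8 - 2*a + 54*cos(5*a/9)/25


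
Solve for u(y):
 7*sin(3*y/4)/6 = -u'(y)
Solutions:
 u(y) = C1 + 14*cos(3*y/4)/9


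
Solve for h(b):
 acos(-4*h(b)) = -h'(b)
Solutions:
 Integral(1/acos(-4*_y), (_y, h(b))) = C1 - b


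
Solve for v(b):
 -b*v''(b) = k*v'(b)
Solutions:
 v(b) = C1 + b^(1 - re(k))*(C2*sin(log(b)*Abs(im(k))) + C3*cos(log(b)*im(k)))


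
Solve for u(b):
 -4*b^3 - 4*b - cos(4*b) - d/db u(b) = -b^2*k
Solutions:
 u(b) = C1 - b^4 + b^3*k/3 - 2*b^2 - sin(4*b)/4


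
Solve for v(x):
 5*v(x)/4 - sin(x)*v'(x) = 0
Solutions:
 v(x) = C1*(cos(x) - 1)^(5/8)/(cos(x) + 1)^(5/8)


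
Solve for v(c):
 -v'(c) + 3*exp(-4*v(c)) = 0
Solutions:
 v(c) = log(-I*(C1 + 12*c)^(1/4))
 v(c) = log(I*(C1 + 12*c)^(1/4))
 v(c) = log(-(C1 + 12*c)^(1/4))
 v(c) = log(C1 + 12*c)/4


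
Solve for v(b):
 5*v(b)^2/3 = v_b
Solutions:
 v(b) = -3/(C1 + 5*b)


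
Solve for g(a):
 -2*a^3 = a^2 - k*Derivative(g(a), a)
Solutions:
 g(a) = C1 + a^4/(2*k) + a^3/(3*k)


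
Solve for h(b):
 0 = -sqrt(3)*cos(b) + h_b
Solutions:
 h(b) = C1 + sqrt(3)*sin(b)


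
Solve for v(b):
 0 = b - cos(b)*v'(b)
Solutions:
 v(b) = C1 + Integral(b/cos(b), b)


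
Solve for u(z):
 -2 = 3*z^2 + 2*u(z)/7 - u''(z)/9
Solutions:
 u(z) = C1*exp(-3*sqrt(14)*z/7) + C2*exp(3*sqrt(14)*z/7) - 21*z^2/2 - 91/6


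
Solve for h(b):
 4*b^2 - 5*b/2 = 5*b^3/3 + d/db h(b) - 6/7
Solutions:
 h(b) = C1 - 5*b^4/12 + 4*b^3/3 - 5*b^2/4 + 6*b/7


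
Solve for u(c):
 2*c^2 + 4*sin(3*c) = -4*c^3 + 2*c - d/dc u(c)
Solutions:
 u(c) = C1 - c^4 - 2*c^3/3 + c^2 + 4*cos(3*c)/3


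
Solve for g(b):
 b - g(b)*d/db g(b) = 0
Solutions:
 g(b) = -sqrt(C1 + b^2)
 g(b) = sqrt(C1 + b^2)


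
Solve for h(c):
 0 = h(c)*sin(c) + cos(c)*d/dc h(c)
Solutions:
 h(c) = C1*cos(c)


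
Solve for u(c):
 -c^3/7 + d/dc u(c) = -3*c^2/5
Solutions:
 u(c) = C1 + c^4/28 - c^3/5
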